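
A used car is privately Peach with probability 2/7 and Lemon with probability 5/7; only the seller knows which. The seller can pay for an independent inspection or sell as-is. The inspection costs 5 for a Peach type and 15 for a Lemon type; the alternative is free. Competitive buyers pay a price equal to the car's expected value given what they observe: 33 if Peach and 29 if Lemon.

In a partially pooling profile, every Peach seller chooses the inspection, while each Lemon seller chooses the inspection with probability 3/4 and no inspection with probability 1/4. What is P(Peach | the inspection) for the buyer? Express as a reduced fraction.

8/23

P(the inspection) = (2/7)·1 + (5/7)·(3/4) = 23/28.
By Bayes' rule, P(Peach | the inspection) = (2/7) / (23/28) = 8/23.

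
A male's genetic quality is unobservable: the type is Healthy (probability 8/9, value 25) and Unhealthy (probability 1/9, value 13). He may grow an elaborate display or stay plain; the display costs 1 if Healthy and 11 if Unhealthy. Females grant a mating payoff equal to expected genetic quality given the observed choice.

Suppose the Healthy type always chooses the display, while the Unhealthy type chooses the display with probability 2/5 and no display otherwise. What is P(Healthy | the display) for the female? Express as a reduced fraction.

20/21

P(the display) = (8/9)·1 + (1/9)·(2/5) = 14/15.
By Bayes' rule, P(Healthy | the display) = (8/9) / (14/15) = 20/21.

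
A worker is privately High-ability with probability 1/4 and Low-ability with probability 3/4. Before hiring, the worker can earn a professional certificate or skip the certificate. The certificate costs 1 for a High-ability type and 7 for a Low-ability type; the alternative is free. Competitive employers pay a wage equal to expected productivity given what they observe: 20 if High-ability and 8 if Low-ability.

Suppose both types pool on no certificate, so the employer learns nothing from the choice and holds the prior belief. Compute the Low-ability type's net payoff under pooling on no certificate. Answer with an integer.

Pooled wage = 1/4·20 + 3/4·8 = 11.
Low-ability pays no cost for no certificate, so net payoff = 11.

11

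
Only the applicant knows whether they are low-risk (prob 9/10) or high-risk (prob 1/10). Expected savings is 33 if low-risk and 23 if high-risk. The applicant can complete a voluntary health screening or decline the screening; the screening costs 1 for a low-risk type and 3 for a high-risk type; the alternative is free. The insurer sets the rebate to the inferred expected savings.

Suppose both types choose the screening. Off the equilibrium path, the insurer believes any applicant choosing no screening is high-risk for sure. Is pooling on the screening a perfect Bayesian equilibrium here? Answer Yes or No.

Yes

On path, the insurer holds the prior and pays 9/10·33 + 1/10·23 = 32. Off path (no screening), believing high-risk, it pays 23.
low-risk: the screening nets 32 − 1 = 31; no screening nets 23. low-risk stays.
high-risk: the screening nets 32 − 3 = 29; no screening nets 23. high-risk stays.
No type deviates, so pooling is sustained.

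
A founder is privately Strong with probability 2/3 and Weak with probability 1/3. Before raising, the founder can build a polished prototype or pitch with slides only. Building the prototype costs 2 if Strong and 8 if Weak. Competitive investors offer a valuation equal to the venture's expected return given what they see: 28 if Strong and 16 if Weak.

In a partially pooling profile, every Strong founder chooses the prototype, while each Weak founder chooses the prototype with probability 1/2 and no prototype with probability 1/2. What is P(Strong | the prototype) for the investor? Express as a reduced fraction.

P(the prototype) = (2/3)·1 + (1/3)·(1/2) = 5/6.
By Bayes' rule, P(Strong | the prototype) = (2/3) / (5/6) = 4/5.

4/5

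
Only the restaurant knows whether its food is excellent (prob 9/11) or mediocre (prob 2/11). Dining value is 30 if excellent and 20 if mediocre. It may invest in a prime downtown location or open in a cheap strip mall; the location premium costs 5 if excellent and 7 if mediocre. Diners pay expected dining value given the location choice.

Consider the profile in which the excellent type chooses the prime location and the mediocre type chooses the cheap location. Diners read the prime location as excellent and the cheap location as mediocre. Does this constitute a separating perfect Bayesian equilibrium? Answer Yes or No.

No

Under these beliefs, the prime location earns price premium 30 and the cheap location earns price premium 20.
excellent: the prime location nets 30 − 5 = 25; the cheap location nets 20. excellent prefers the prime location.
mediocre: the prime location nets 30 − 7 = 23; the cheap location nets 20. mediocre would deviate to the prime location.
mediocre has a profitable deviation, so the profile is not an equilibrium.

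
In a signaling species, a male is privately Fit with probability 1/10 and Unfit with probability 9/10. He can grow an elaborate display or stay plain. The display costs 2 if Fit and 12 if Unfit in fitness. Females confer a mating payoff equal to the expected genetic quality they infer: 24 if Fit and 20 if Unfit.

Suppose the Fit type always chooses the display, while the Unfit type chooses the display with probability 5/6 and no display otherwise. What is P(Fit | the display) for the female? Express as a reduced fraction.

P(the display) = (1/10)·1 + (9/10)·(5/6) = 17/20.
By Bayes' rule, P(Fit | the display) = (1/10) / (17/20) = 2/17.

2/17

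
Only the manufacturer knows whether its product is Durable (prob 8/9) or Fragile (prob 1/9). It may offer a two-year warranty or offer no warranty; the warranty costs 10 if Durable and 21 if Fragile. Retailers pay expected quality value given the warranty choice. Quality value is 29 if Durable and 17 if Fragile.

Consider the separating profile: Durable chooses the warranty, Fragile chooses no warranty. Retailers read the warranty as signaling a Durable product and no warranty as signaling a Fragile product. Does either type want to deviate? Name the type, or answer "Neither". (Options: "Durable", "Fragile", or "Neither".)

The warranty pays 29; no warranty pays 17.
Durable: assigned the warranty, nets 29 − 10 = 19; deviating to no warranty nets 17.
Fragile: assigned no warranty, nets 17; deviating to the warranty nets 29 − 21 = 8.
Both types strictly prefer their assigned action; no profitable deviation.

Neither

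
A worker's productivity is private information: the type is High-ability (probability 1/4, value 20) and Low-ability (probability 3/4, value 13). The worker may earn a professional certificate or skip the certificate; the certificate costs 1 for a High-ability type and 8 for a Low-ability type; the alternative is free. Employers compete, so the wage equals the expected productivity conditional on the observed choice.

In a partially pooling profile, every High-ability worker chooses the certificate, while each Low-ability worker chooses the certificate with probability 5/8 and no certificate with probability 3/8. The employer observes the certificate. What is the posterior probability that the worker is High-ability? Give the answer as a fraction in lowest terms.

8/23

P(the certificate) = (1/4)·1 + (3/4)·(5/8) = 23/32.
By Bayes' rule, P(High-ability | the certificate) = (1/4) / (23/32) = 8/23.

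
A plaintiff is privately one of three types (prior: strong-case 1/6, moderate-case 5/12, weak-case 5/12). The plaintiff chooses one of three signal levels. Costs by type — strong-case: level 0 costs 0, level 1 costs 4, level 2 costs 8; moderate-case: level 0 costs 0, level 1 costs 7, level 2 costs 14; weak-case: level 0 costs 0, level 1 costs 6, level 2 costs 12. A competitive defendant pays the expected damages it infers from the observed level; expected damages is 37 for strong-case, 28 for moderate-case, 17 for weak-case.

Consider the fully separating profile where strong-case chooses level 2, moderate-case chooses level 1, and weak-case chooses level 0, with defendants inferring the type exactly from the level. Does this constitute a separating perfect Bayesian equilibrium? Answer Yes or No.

No

Separating settlements: level 2 → 37, level 1 → 28, level 0 → 17.
strong-case (assigned level 2): level 0: 17 − 0 = 17; level 1: 28 − 4 = 24; level 2: 37 − 8 = 29. strong-case stays.
moderate-case (assigned level 1): level 0: 17 − 0 = 17; level 1: 28 − 7 = 21; level 2: 37 − 14 = 23. moderate-case prefers level 2.
weak-case (assigned level 0): level 0: 17 − 0 = 17; level 1: 28 − 6 = 22; level 2: 37 − 12 = 25. weak-case prefers level 2.
At least one type deviates; the separating profile fails.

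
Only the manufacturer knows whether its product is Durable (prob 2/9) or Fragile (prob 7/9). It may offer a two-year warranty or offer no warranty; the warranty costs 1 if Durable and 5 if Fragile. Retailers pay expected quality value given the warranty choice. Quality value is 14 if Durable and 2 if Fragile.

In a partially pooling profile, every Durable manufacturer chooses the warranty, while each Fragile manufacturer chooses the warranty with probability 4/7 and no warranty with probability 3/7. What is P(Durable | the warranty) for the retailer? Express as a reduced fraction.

1/3

P(the warranty) = (2/9)·1 + (7/9)·(4/7) = 2/3.
By Bayes' rule, P(Durable | the warranty) = (2/9) / (2/3) = 1/3.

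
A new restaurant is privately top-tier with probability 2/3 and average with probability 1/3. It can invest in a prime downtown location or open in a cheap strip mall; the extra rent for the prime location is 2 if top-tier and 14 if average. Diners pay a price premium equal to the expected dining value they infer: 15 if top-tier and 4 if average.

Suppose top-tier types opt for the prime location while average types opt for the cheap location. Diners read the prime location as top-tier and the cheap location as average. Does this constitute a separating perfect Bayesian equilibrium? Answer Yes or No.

Under these beliefs, the prime location earns price premium 15 and the cheap location earns price premium 4.
top-tier: the prime location nets 15 − 2 = 13; the cheap location nets 4. top-tier prefers the prime location.
average: the prime location nets 15 − 14 = 1; the cheap location nets 4. average prefers the cheap location.
Neither type deviates, so the separating profile is an equilibrium.

Yes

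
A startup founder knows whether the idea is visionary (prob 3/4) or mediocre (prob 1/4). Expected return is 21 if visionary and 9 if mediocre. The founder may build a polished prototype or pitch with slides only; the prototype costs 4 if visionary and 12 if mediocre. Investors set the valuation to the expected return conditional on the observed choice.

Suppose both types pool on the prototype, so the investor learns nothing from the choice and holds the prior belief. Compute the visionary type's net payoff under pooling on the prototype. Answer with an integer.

14

Pooled valuation = 3/4·21 + 1/4·9 = 18.
visionary pays cost 4 for the prototype, so net payoff = 18 − 4 = 14.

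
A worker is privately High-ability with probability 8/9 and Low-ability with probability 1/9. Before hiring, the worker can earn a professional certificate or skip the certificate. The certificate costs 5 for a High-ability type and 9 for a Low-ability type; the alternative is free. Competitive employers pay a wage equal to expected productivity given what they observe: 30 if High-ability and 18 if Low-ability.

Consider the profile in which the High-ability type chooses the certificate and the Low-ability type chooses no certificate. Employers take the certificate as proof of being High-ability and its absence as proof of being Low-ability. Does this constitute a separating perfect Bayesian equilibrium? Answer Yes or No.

No

Under these beliefs, the certificate earns wage 30 and no certificate earns wage 18.
High-ability: the certificate nets 30 − 5 = 25; no certificate nets 18. High-ability prefers the certificate.
Low-ability: the certificate nets 30 − 9 = 21; no certificate nets 18. Low-ability would deviate to the certificate.
Low-ability has a profitable deviation, so the profile is not an equilibrium.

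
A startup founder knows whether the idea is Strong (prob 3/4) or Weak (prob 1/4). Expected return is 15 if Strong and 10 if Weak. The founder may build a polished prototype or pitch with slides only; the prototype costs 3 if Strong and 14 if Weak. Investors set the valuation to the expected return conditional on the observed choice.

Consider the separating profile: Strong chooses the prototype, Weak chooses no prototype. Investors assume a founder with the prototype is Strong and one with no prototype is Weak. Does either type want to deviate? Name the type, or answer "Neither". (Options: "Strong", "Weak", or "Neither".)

The prototype pays 15; no prototype pays 10.
Strong: assigned the prototype, nets 15 − 3 = 12; deviating to no prototype nets 10.
Weak: assigned no prototype, nets 10; deviating to the prototype nets 15 − 14 = 1.
Both types strictly prefer their assigned action; no profitable deviation.

Neither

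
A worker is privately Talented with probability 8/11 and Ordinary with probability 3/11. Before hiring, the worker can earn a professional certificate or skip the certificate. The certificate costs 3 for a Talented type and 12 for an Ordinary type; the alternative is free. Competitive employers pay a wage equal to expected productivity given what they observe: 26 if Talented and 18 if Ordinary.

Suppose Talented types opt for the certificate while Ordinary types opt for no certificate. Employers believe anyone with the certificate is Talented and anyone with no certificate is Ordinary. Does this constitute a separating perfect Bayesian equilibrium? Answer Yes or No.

Yes

Under these beliefs, the certificate earns wage 26 and no certificate earns wage 18.
Talented: the certificate nets 26 − 3 = 23; no certificate nets 18. Talented prefers the certificate.
Ordinary: the certificate nets 26 − 12 = 14; no certificate nets 18. Ordinary prefers no certificate.
Neither type deviates, so the separating profile is an equilibrium.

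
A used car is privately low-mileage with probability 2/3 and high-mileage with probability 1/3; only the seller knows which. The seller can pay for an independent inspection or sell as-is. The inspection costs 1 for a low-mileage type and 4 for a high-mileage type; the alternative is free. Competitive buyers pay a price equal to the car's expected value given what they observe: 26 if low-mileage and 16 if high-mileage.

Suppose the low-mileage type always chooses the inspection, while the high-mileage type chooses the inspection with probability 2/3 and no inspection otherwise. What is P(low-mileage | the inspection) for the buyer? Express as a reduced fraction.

3/4

P(the inspection) = (2/3)·1 + (1/3)·(2/3) = 8/9.
By Bayes' rule, P(low-mileage | the inspection) = (2/3) / (8/9) = 3/4.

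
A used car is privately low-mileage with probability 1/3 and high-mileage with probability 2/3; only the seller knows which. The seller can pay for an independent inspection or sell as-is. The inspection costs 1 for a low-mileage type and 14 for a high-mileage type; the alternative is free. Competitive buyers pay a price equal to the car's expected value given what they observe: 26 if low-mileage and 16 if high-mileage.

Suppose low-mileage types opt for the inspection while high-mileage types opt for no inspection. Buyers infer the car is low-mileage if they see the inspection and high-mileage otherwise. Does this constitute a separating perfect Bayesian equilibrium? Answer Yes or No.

Yes

Under these beliefs, the inspection earns price 26 and no inspection earns price 16.
low-mileage: the inspection nets 26 − 1 = 25; no inspection nets 16. low-mileage prefers the inspection.
high-mileage: the inspection nets 26 − 14 = 12; no inspection nets 16. high-mileage prefers no inspection.
Neither type deviates, so the separating profile is an equilibrium.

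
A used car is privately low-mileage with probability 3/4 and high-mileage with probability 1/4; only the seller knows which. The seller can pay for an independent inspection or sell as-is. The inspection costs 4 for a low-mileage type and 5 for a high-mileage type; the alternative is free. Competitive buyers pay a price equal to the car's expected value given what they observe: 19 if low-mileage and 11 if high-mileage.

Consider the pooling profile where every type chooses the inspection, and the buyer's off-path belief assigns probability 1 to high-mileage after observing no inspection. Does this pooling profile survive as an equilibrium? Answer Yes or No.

Yes

On path, the buyer holds the prior and pays 3/4·19 + 1/4·11 = 17. Off path (no inspection), believing high-mileage, it pays 11.
low-mileage: the inspection nets 17 − 4 = 13; no inspection nets 11. low-mileage stays.
high-mileage: the inspection nets 17 − 5 = 12; no inspection nets 11. high-mileage stays.
No type deviates, so pooling is sustained.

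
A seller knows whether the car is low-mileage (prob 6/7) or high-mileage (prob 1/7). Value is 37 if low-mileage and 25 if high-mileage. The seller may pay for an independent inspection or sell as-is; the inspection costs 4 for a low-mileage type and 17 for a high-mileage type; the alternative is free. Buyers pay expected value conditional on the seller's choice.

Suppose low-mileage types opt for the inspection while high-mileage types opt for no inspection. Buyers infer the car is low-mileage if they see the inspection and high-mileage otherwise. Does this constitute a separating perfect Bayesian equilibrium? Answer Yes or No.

Yes

Under these beliefs, the inspection earns price 37 and no inspection earns price 25.
low-mileage: the inspection nets 37 − 4 = 33; no inspection nets 25. low-mileage prefers the inspection.
high-mileage: the inspection nets 37 − 17 = 20; no inspection nets 25. high-mileage prefers no inspection.
Neither type deviates, so the separating profile is an equilibrium.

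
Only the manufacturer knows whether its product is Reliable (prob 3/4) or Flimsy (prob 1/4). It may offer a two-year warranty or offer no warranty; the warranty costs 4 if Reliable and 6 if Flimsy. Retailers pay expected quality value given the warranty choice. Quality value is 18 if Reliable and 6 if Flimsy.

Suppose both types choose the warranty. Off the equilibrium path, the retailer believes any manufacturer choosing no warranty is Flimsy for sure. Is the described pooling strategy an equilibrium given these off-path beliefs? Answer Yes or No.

On path, the retailer holds the prior and pays 3/4·18 + 1/4·6 = 15. Off path (no warranty), believing Flimsy, it pays 6.
Reliable: the warranty nets 15 − 4 = 11; no warranty nets 6. Reliable stays.
Flimsy: the warranty nets 15 − 6 = 9; no warranty nets 6. Flimsy stays.
No type deviates, so pooling is sustained.

Yes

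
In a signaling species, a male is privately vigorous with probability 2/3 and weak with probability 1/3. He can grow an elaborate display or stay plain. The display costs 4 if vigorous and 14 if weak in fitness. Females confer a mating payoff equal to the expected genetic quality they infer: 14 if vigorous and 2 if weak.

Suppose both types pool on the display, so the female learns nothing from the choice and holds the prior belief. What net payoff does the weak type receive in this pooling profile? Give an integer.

-4

Pooled mating payoff = 2/3·14 + 1/3·2 = 10.
weak pays cost 14 for the display, so net payoff = 10 − 14 = -4.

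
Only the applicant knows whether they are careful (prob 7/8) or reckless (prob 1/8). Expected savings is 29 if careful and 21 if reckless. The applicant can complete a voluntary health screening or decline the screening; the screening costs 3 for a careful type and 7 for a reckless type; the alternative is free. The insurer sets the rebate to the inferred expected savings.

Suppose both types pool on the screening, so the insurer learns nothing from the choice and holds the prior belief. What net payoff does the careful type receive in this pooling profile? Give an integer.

25

Pooled rebate = 7/8·29 + 1/8·21 = 28.
careful pays cost 3 for the screening, so net payoff = 28 − 3 = 25.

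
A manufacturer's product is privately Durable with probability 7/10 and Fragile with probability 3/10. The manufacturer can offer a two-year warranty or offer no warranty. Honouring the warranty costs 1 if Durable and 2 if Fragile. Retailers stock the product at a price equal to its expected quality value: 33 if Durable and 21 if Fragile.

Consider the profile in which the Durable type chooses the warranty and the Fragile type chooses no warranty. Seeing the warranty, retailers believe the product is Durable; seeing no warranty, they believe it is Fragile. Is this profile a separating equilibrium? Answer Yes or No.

Under these beliefs, the warranty earns price 33 and no warranty earns price 21.
Durable: the warranty nets 33 − 1 = 32; no warranty nets 21. Durable prefers the warranty.
Fragile: the warranty nets 33 − 2 = 31; no warranty nets 21. Fragile would deviate to the warranty.
Fragile has a profitable deviation, so the profile is not an equilibrium.

No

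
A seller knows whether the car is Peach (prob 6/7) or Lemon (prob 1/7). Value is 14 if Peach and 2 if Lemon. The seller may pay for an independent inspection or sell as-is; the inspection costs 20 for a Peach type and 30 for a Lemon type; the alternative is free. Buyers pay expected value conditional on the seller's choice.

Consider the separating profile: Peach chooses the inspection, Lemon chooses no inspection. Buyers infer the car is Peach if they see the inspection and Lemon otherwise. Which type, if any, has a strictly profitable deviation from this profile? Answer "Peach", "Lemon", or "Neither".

The inspection pays 14; no inspection pays 2.
Peach: assigned the inspection, nets 14 − 20 = -6; deviating to no inspection nets 2.
Lemon: assigned no inspection, nets 2; deviating to the inspection nets 14 − 30 = -16.
The Peach type gains 8 by deviating.

Peach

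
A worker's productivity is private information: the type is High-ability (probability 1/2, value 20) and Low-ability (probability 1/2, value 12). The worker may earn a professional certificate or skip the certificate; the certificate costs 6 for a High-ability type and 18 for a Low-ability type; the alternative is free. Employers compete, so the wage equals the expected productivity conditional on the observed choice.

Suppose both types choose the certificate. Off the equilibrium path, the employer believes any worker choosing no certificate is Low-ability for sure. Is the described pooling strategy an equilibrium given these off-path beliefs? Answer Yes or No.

No

On path, the employer holds the prior and pays 1/2·20 + 1/2·12 = 16. Off path (no certificate), believing Low-ability, it pays 12.
High-ability: the certificate nets 16 − 6 = 10; no certificate nets 12. High-ability would deviate.
Low-ability: the certificate nets 16 − 18 = -2; no certificate nets 12. Low-ability would deviate.
A type deviates, so pooling fails.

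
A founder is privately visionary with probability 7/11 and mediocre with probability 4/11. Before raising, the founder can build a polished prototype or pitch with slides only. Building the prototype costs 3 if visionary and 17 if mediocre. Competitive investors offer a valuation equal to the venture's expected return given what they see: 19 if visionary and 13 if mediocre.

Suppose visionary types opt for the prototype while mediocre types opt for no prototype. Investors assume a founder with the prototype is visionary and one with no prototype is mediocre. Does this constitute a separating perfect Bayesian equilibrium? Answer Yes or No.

Yes

Under these beliefs, the prototype earns valuation 19 and no prototype earns valuation 13.
visionary: the prototype nets 19 − 3 = 16; no prototype nets 13. visionary prefers the prototype.
mediocre: the prototype nets 19 − 17 = 2; no prototype nets 13. mediocre prefers no prototype.
Neither type deviates, so the separating profile is an equilibrium.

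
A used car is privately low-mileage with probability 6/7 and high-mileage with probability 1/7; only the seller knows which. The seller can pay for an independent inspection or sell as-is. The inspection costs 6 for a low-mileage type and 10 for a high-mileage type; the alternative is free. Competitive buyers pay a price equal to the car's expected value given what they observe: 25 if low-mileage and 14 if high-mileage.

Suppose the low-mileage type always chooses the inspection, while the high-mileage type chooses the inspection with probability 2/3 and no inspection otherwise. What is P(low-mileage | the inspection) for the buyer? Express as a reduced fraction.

P(the inspection) = (6/7)·1 + (1/7)·(2/3) = 20/21.
By Bayes' rule, P(low-mileage | the inspection) = (6/7) / (20/21) = 9/10.

9/10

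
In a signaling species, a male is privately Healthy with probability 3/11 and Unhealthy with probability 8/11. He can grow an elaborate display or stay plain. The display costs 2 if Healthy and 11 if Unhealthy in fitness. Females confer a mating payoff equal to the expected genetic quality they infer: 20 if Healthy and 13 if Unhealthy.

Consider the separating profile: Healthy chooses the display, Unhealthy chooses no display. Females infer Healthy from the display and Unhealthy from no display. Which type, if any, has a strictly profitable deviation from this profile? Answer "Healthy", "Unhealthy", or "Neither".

The display pays 20; no display pays 13.
Healthy: assigned the display, nets 20 − 2 = 18; deviating to no display nets 13.
Unhealthy: assigned no display, nets 13; deviating to the display nets 20 − 11 = 9.
Both types strictly prefer their assigned action; no profitable deviation.

Neither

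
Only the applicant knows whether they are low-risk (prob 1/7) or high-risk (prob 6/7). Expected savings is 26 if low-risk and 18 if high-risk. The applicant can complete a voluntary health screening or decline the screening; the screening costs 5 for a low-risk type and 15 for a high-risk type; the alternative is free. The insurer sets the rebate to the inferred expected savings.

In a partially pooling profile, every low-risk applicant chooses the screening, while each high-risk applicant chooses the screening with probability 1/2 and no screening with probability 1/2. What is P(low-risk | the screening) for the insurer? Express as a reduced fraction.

P(the screening) = (1/7)·1 + (6/7)·(1/2) = 4/7.
By Bayes' rule, P(low-risk | the screening) = (1/7) / (4/7) = 1/4.

1/4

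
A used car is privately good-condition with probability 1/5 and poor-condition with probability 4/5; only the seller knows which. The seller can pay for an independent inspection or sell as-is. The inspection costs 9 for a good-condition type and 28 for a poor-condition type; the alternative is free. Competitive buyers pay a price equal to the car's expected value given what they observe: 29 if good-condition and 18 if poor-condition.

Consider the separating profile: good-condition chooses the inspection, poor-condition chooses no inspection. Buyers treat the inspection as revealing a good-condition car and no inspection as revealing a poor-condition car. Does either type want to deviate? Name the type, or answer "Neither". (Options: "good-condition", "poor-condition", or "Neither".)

The inspection pays 29; no inspection pays 18.
good-condition: assigned the inspection, nets 29 − 9 = 20; deviating to no inspection nets 18.
poor-condition: assigned no inspection, nets 18; deviating to the inspection nets 29 − 28 = 1.
Both types strictly prefer their assigned action; no profitable deviation.

Neither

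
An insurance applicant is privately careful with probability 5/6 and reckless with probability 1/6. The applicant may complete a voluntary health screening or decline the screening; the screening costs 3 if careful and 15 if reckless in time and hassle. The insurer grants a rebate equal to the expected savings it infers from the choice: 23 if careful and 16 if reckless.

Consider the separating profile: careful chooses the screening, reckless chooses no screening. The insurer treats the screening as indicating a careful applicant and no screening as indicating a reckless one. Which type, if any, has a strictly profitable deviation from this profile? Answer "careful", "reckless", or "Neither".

The screening pays 23; no screening pays 16.
careful: assigned the screening, nets 23 − 3 = 20; deviating to no screening nets 16.
reckless: assigned no screening, nets 16; deviating to the screening nets 23 − 15 = 8.
Both types strictly prefer their assigned action; no profitable deviation.

Neither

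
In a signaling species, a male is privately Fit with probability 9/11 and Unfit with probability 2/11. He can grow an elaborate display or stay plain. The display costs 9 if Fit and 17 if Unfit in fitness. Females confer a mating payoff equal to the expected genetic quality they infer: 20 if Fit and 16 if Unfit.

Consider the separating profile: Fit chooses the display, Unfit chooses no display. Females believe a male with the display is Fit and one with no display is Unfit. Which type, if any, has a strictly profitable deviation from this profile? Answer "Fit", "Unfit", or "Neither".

Fit

The display pays 20; no display pays 16.
Fit: assigned the display, nets 20 − 9 = 11; deviating to no display nets 16.
Unfit: assigned no display, nets 16; deviating to the display nets 20 − 17 = 3.
The Fit type gains 5 by deviating.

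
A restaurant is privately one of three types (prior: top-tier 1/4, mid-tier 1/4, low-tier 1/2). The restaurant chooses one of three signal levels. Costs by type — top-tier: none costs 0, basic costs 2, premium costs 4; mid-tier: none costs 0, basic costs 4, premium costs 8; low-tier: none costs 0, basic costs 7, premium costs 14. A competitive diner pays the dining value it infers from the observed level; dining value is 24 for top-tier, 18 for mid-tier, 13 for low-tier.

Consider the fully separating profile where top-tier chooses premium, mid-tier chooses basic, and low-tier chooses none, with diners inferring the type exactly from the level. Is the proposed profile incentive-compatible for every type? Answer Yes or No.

No

Separating price premiums: premium → 24, basic → 18, none → 13.
top-tier (assigned premium): none: 13 − 0 = 13; basic: 18 − 2 = 16; premium: 24 − 4 = 20. top-tier stays.
mid-tier (assigned basic): none: 13 − 0 = 13; basic: 18 − 4 = 14; premium: 24 − 8 = 16. mid-tier prefers premium.
low-tier (assigned none): none: 13 − 0 = 13; basic: 18 − 7 = 11; premium: 24 − 14 = 10. low-tier stays.
At least one type deviates; the separating profile fails.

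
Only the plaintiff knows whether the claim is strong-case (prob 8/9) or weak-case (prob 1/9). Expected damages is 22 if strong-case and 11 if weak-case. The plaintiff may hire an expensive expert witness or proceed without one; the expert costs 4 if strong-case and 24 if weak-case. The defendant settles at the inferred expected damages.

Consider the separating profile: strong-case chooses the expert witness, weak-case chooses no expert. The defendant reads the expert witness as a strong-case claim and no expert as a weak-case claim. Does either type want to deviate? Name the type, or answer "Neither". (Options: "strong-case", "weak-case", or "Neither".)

Neither

The expert witness pays 22; no expert pays 11.
strong-case: assigned the expert witness, nets 22 − 4 = 18; deviating to no expert nets 11.
weak-case: assigned no expert, nets 11; deviating to the expert witness nets 22 − 24 = -2.
Both types strictly prefer their assigned action; no profitable deviation.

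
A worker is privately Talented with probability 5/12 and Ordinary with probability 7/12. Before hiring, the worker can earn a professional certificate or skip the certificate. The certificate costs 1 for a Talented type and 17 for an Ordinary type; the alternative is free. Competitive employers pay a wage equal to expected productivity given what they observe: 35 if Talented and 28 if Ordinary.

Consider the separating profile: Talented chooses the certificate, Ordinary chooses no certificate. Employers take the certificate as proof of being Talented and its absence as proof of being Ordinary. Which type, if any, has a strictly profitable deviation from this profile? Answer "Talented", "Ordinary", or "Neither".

The certificate pays 35; no certificate pays 28.
Talented: assigned the certificate, nets 35 − 1 = 34; deviating to no certificate nets 28.
Ordinary: assigned no certificate, nets 28; deviating to the certificate nets 35 − 17 = 18.
Both types strictly prefer their assigned action; no profitable deviation.

Neither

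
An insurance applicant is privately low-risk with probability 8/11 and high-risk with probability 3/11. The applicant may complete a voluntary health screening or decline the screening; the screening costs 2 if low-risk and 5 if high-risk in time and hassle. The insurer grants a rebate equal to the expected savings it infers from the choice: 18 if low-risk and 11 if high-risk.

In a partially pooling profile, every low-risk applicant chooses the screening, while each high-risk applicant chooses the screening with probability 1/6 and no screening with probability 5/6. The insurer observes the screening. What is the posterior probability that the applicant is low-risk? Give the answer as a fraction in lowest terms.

16/17

P(the screening) = (8/11)·1 + (3/11)·(1/6) = 17/22.
By Bayes' rule, P(low-risk | the screening) = (8/11) / (17/22) = 16/17.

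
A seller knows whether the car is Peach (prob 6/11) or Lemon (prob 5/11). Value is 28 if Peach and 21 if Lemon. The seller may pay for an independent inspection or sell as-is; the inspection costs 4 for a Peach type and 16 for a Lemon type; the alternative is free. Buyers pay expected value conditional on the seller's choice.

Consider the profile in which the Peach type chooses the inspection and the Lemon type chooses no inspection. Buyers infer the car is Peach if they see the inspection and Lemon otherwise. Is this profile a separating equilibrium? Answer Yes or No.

Yes

Under these beliefs, the inspection earns price 28 and no inspection earns price 21.
Peach: the inspection nets 28 − 4 = 24; no inspection nets 21. Peach prefers the inspection.
Lemon: the inspection nets 28 − 16 = 12; no inspection nets 21. Lemon prefers no inspection.
Neither type deviates, so the separating profile is an equilibrium.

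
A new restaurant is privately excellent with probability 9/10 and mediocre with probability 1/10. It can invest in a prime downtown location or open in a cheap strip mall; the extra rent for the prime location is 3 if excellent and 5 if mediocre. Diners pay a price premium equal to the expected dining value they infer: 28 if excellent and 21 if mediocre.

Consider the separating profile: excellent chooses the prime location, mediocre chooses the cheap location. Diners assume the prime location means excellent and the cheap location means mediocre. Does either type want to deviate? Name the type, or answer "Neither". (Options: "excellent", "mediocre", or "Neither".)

The prime location pays 28; the cheap location pays 21.
excellent: assigned the prime location, nets 28 − 3 = 25; deviating to the cheap location nets 21.
mediocre: assigned the cheap location, nets 21; deviating to the prime location nets 28 − 5 = 23.
The mediocre type gains 2 by deviating.

mediocre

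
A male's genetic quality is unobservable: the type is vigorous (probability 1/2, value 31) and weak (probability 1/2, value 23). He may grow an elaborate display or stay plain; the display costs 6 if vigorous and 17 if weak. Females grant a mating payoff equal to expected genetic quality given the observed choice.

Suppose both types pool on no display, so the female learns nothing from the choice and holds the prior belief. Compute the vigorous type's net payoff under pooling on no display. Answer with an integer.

Pooled mating payoff = 1/2·31 + 1/2·23 = 27.
vigorous pays no cost for no display, so net payoff = 27.

27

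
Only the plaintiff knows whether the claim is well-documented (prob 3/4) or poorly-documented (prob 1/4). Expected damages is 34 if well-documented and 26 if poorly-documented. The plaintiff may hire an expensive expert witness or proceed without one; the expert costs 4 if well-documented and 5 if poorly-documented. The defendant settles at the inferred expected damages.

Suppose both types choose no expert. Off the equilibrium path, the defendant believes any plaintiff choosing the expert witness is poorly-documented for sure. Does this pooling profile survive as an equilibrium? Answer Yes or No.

Yes

On path, the defendant holds the prior and pays 3/4·34 + 1/4·26 = 32. Off path (the expert witness), believing poorly-documented, it pays 26.
well-documented: no expert nets 32; the expert witness nets 26 − 4 = 22. well-documented stays.
poorly-documented: no expert nets 32; the expert witness nets 26 − 5 = 21. poorly-documented stays.
No type deviates, so pooling is sustained.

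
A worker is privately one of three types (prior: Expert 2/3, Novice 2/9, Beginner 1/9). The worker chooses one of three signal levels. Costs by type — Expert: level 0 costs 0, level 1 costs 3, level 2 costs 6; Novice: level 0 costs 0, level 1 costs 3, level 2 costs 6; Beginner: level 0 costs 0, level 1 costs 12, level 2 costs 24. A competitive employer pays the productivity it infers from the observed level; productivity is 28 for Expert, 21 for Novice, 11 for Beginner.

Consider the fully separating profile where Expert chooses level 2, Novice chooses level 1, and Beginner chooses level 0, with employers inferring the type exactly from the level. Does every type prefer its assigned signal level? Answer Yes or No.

No

Separating wages: level 2 → 28, level 1 → 21, level 0 → 11.
Expert (assigned level 2): level 0: 11 − 0 = 11; level 1: 21 − 3 = 18; level 2: 28 − 6 = 22. Expert stays.
Novice (assigned level 1): level 0: 11 − 0 = 11; level 1: 21 − 3 = 18; level 2: 28 − 6 = 22. Novice prefers level 2.
Beginner (assigned level 0): level 0: 11 − 0 = 11; level 1: 21 − 12 = 9; level 2: 28 − 24 = 4. Beginner stays.
At least one type deviates; the separating profile fails.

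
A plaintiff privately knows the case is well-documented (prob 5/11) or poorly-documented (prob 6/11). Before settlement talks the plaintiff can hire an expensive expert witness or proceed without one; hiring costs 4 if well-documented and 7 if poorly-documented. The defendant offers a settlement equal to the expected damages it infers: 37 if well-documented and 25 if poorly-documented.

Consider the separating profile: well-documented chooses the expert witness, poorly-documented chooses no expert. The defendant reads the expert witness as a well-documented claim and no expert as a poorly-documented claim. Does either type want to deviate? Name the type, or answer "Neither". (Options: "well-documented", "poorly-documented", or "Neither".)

The expert witness pays 37; no expert pays 25.
well-documented: assigned the expert witness, nets 37 − 4 = 33; deviating to no expert nets 25.
poorly-documented: assigned no expert, nets 25; deviating to the expert witness nets 37 − 7 = 30.
The poorly-documented type gains 5 by deviating.

poorly-documented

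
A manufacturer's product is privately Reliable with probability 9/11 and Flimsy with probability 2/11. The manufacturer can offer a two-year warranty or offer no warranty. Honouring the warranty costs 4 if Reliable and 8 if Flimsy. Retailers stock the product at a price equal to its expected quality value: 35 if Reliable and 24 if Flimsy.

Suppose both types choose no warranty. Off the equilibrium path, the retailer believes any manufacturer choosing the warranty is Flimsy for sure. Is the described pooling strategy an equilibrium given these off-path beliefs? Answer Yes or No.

Yes

On path, the retailer holds the prior and pays 9/11·35 + 2/11·24 = 33. Off path (the warranty), believing Flimsy, it pays 24.
Reliable: no warranty nets 33; the warranty nets 24 − 4 = 20. Reliable stays.
Flimsy: no warranty nets 33; the warranty nets 24 − 8 = 16. Flimsy stays.
No type deviates, so pooling is sustained.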